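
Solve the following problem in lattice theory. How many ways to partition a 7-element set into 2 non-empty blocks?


S(n,k) = k*S(n-1,k) + S(n-1,k-1).
S(6,2) = 31, S(6,1) = 1
S(7,2) = 2*31 + 1 = 62 + 1
S(7,2) = 63


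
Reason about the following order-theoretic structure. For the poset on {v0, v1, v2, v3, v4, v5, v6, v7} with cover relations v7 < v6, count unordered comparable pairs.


A comparable pair {a,b} has a < b or b < a in the order.
Count unordered pairs where one element is strictly below the other.
Examples: {v6,v7}
Total comparable pairs: 1


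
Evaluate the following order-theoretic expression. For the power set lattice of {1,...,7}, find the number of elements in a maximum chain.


A chain is a totally ordered subset; we count the number of elements in a maximum chain.
Compute, for each element x, the size of the longest chain ending at x:
  {}: 1
  {1}: 2
  {2}: 2
  {3}: 2
  {4}: 2
  {5}: 2
  ...
A maximum chain: {} < {1} < {1,2} < {1,2,3} < {1,2,3,4} < {1,2,3,4,5} < {1,2,3,4,5,6} < {1,2,3,4,5,6,7}
Number of elements in the longest chain: 8


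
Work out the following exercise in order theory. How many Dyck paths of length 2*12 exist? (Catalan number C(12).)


C(n) = C(2n, n) / (n+1).
C(24, 12) = 2704156
C(12) = 2704156 / 13 = 208012


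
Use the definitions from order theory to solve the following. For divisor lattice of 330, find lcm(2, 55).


In a divisor lattice, join = lcm (least common multiple).
Compute lcm iteratively: start with first element, then lcm(current, next).
Elements: [2, 55]
lcm(2,55) = 110
Final lcm = 110


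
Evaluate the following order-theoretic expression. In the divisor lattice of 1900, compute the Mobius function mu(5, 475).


In a divisor lattice, mu(a,b) = mu(b/a) where mu is the classical Mobius function.
b/a = 475/5 = 95
Prime factorization of 95: primes [5, 19]
95 is squarefree with 2 prime factor(s), so mu(95) = (-1)^2 = 1


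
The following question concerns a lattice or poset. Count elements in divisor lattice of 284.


Divisors of 284: [1, 2, 4, 71, 142, 284]
Count: 6


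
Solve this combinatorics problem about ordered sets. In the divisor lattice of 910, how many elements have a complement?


An element a is complemented if some b has a meet b = bottom, a join b = top.
a is complemented iff gcd(a, n/a)=1, i.e. a is a unitary divisor of 910.
Complemented elements: 1, 2, 5, 7, 10, 13, ... (10 more)
Count: 16


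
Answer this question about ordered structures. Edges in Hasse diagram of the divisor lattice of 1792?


A cover relation a -< b holds when a < b with no c strictly between.
Cover relations:
  1 -< 2
  1 -< 7
  2 -< 4
  2 -< 14
  4 -< 8
  4 -< 28
  7 -< 14
  8 -< 16
  ...17 more
Total: 25


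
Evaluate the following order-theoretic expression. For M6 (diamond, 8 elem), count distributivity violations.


Distributive law: a ^ (b v c) = (a ^ b) v (a ^ c).
Check all 8^3 = 512 ordered triples (a,b,c).
  e.g. a=a1, b=a2, c=a3: lhs=a1 != rhs=0
  e.g. a=a1, b=a2, c=a4: lhs=a1 != rhs=0
Total violating triples: 120


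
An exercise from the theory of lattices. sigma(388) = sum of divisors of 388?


sigma(n) = sum of divisors.
Divisors of 388: [1, 2, 4, 97, 194, 388]
Sum = 686


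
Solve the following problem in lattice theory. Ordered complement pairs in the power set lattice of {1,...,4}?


Complement pair (a,b): a meet b = bottom, a join b = top.
Here: A intersect B = {} and A union B = {1,...,4}.
Pairs found: ({},{1,2,3,4}), ({1},{2,3,4}), ({2},{1,3,4}), ({3},{1,2,4}), ... (12 more)
Total ordered pairs: 16


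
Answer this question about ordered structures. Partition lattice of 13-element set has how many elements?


B(n) = number of set partitions of an n-element set.
B(n) satisfies the recurrence: B(n+1) = sum_k C(n,k)*B(k).
B(13) = 27644437


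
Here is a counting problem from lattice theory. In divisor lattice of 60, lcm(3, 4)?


Join=lcm.
gcd(3,4)=1
lcm=12


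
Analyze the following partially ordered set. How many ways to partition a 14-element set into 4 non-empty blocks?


S(n,k) = k*S(n-1,k) + S(n-1,k-1).
S(13,4) = 2532530, S(13,3) = 261625
S(14,4) = 4*2532530 + 261625 = 10130120 + 261625
S(14,4) = 10391745


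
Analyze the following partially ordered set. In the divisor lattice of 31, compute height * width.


Height = length of longest chain minus 1; width = size of largest antichain.
A maximum chain: 1 | 31  (height 1).
A maximum antichain: {1}  (width 1).
Product = 1 * 1 = 1


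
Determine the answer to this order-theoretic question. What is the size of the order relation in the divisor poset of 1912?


The order relation is {(a,b) : a <= b}, reflexive so it includes (a,a).
Examples: (1,1), (1,1912), (1,2), (1,239), (1,4), ...
Total ordered pairs: 30


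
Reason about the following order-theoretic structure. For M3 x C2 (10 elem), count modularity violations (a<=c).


Modular law: if a <= c then a v (b ^ c) = (a v b) ^ c.
Check all triples (a,b,c) with a <= c among 10 elements.
This lattice is modular (diamonds M_m and their chain-products are modular).
Total violating triples: 0


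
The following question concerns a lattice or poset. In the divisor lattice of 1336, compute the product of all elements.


Divisors of 1336: [1, 2, 4, 8, 167, 334, 668, 1336]
Product = n^(d(n)/2) = 1336^(8/2)
Product = 3185853730816


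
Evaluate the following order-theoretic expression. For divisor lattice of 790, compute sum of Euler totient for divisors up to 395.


Divisors of 790 up to 395: [1, 2, 5, 10, 79, 158, 395]
phi values: [1, 1, 4, 4, 78, 78, 312]
Sum = 478


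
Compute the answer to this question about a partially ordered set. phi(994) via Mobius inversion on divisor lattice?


phi(n) = n * prod_{p|n} (1 - 1/p).
Prime divisors of 994: [2, 7, 71]
phi(994) = 994 * (1 - 1/2) * (1 - 1/7) * (1 - 1/71)
phi(994) = 420


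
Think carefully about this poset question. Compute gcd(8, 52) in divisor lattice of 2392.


In a divisor lattice, meet = gcd (greatest common divisor).
By Euclidean algorithm or factoring: gcd(8,52) = 4


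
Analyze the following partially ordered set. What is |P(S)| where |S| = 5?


Power set = 2^n.
2^5 = 32


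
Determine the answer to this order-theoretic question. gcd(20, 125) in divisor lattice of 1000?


Meet=gcd.
gcd(20,125)=5


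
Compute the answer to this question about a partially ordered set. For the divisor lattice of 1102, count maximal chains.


A maximal chain goes from the minimum element to a maximal element via cover relations.
Counting all min-to-max paths in the cover graph.
Total maximal chains: 6


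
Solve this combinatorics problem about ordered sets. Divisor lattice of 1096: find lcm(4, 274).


In a divisor lattice, join = lcm (least common multiple).
gcd(4,274) = 2
lcm(4,274) = 4*274/gcd = 1096/2 = 548


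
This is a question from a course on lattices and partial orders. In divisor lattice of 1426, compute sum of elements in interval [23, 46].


Interval [23,46] in divisors of 1426: [23, 46]
Sum = 69


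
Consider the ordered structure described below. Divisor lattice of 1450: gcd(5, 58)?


Meet=gcd.
gcd(5,58)=1


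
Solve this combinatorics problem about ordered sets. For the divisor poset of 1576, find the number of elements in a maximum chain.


A chain is a totally ordered subset; we count the number of elements in a maximum chain.
Compute, for each element x, the size of the longest chain ending at x:
  1: 1
  2: 2
  197: 2
  4: 3
  8: 4
  394: 3
  ...
A maximum chain: 1 < 2 < 4 < 8 < 1576
Number of elements in the longest chain: 5


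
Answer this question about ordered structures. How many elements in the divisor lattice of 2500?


Divisors of 2500: [1, 2, 4, 5, 10, 20, 25, 50, 100, 125, 250, 500, 625, 1250, 2500]
Count: 15


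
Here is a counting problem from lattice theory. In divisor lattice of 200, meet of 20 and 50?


In a divisor lattice, meet = gcd (greatest common divisor).
By Euclidean algorithm or factoring: gcd(20,50) = 10


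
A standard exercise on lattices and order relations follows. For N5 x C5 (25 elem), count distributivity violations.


Distributive law: a ^ (b v c) = (a ^ b) v (a ^ c).
Check all 25^3 = 15625 ordered triples (a,b,c).
  e.g. a=(b,0), b=(a,0), c=(c,0): lhs=(b,0) != rhs=(a,0)
  e.g. a=(b,0), b=(a,0), c=(c,1): lhs=(b,0) != rhs=(a,0)
Total violating triples: 250


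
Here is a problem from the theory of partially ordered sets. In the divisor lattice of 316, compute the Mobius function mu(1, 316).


In a divisor lattice, mu(a,b) = mu(b/a) where mu is the classical Mobius function.
b/a = 316/1 = 316
Prime factorization of 316: primes [2, 79]
316 is not squarefree, so mu(316) = 0


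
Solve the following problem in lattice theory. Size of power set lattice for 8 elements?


Power set = 2^n.
2^8 = 256


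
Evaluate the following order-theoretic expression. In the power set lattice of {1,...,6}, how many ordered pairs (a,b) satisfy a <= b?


The order relation is {(a,b) : a <= b}, reflexive so it includes (a,a).
Examples: ({},{}), ({},{1,2}), ({},{1,2,3}), ({},{1,2,3,4}), ({},{1,2,3,4,5}), ...
Total ordered pairs: 729


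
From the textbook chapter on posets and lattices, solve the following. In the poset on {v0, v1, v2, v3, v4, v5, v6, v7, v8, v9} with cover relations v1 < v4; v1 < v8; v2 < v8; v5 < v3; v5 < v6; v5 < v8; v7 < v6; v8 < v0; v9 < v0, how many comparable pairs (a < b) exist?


A comparable pair {a,b} has a < b or b < a in the order.
Count unordered pairs where one element is strictly below the other.
Examples: {v0,v1}, {v0,v2}, {v0,v5}, {v0,v8}, ...
Total comparable pairs: 12


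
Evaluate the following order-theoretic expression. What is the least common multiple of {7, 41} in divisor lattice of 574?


In a divisor lattice, join = lcm (least common multiple).
Compute lcm iteratively: start with first element, then lcm(current, next).
Elements: [7, 41]
lcm(7,41) = 287
Final lcm = 287


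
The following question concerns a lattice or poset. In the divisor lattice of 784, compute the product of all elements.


Divisors of 784: [1, 2, 4, 7, 8, 14, 16, 28, 49, 56, 98, 112, 196, 392, 784]
Product = n^(d(n)/2) = 784^(15/2)
Product = 5097655355238390956032


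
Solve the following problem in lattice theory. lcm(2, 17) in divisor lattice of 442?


Join=lcm.
gcd(2,17)=1
lcm=34


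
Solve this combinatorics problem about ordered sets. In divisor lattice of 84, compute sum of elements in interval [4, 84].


Interval [4,84] in divisors of 84: [4, 12, 28, 84]
Sum = 128


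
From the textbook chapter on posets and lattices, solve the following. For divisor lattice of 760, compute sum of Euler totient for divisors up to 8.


Divisors of 760 up to 8: [1, 2, 4, 5, 8]
phi values: [1, 1, 2, 4, 4]
Sum = 12


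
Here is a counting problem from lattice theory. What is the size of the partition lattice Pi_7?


B(n) = number of set partitions of an n-element set.
B(n) satisfies the recurrence: B(n+1) = sum_k C(n,k)*B(k).
B(7) = 877


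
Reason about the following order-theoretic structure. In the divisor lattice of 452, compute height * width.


Height = length of longest chain minus 1; width = size of largest antichain.
A maximum chain: 1 | 113 | 226 | 452  (height 3).
A maximum antichain: {2, 113}  (width 2).
Product = 3 * 2 = 6


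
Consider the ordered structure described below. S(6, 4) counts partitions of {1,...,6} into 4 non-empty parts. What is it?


S(n,k) = k*S(n-1,k) + S(n-1,k-1).
S(5,4) = 10, S(5,3) = 25
S(6,4) = 4*10 + 25 = 40 + 25
S(6,4) = 65


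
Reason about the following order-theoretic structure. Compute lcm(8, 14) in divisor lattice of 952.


In a divisor lattice, join = lcm (least common multiple).
gcd(8,14) = 2
lcm(8,14) = 8*14/gcd = 112/2 = 56


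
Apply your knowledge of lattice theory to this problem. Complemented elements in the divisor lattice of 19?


An element a is complemented if some b has a meet b = bottom, a join b = top.
a is complemented iff gcd(a, n/a)=1, i.e. a is a unitary divisor of 19.
Complemented elements: 1, 19
Count: 2


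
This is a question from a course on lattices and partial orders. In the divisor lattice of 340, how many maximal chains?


A maximal chain goes from the minimum element to a maximal element via cover relations.
Counting all min-to-max paths in the cover graph.
Total maximal chains: 12


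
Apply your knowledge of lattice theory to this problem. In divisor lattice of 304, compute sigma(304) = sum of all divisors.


sigma(n) = sum of divisors.
Divisors of 304: [1, 2, 4, 8, 16, 19, 38, 76, 152, 304]
Sum = 620


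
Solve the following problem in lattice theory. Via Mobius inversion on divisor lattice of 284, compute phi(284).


phi(n) = n * prod_{p|n} (1 - 1/p).
Prime divisors of 284: [2, 71]
phi(284) = 284 * (1 - 1/2) * (1 - 1/71)
phi(284) = 140


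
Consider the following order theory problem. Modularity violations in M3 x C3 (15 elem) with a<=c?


Modular law: if a <= c then a v (b ^ c) = (a v b) ^ c.
Check all triples (a,b,c) with a <= c among 15 elements.
This lattice is modular (diamonds M_m and their chain-products are modular).
Total violating triples: 0


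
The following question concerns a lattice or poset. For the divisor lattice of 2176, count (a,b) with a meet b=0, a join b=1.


Complement pair (a,b): a meet b = bottom, a join b = top.
Here: gcd(a,b)=1 and lcm(a,b)=2176, i.e. a*b=2176 with a,b coprime.
Pairs found: (1,2176), (17,128), (128,17), (2176,1)
Total ordered pairs: 4


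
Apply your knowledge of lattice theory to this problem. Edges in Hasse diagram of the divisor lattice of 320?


A cover relation a -< b holds when a < b with no c strictly between.
Cover relations:
  1 -< 2
  1 -< 5
  2 -< 4
  2 -< 10
  4 -< 8
  4 -< 20
  5 -< 10
  8 -< 16
  ...11 more
Total: 19


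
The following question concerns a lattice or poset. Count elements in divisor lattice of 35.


Divisors of 35: [1, 5, 7, 35]
Count: 4


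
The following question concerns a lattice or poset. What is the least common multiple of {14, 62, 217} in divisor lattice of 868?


In a divisor lattice, join = lcm (least common multiple).
Compute lcm iteratively: start with first element, then lcm(current, next).
Elements: [14, 62, 217]
lcm(14,62) = 434
lcm(434,217) = 434
Final lcm = 434


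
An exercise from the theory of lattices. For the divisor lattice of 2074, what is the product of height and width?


Height = length of longest chain minus 1; width = size of largest antichain.
A maximum chain: 1 | 61 | 1037 | 2074  (height 3).
A maximum antichain: {2, 17, 61}  (width 3).
Product = 3 * 3 = 9


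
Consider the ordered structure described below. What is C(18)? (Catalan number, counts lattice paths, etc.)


C(n) = C(2n, n) / (n+1).
C(36, 18) = 9075135300
C(18) = 9075135300 / 19 = 477638700


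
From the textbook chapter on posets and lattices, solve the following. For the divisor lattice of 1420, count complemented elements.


An element a is complemented if some b has a meet b = bottom, a join b = top.
a is complemented iff gcd(a, n/a)=1, i.e. a is a unitary divisor of 1420.
Complemented elements: 1, 4, 5, 20, 71, 284, ... (2 more)
Count: 8


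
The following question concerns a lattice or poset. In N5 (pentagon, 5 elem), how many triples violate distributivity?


Distributive law: a ^ (b v c) = (a ^ b) v (a ^ c).
Check all 5^3 = 125 ordered triples (a,b,c).
  e.g. a=b, b=a, c=c: lhs=b != rhs=a
  e.g. a=b, b=c, c=a: lhs=b != rhs=a
Total violating triples: 2


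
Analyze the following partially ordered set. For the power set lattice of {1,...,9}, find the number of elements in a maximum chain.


A chain is a totally ordered subset; we count the number of elements in a maximum chain.
Compute, for each element x, the size of the longest chain ending at x:
  {}: 1
  {1}: 2
  {2}: 2
  {3}: 2
  {4}: 2
  {5}: 2
  ...
A maximum chain: {} < {1} < {1,2} < {1,2,3} < {1,2,3,4} < {1,2,3,4,5} < {1,2,3,4,5,6} < {1,2,3,4,5,6,7} < {1,2,3,4,5,6,7,8} < {1,2,3,4,5,6,7,8,9}
Number of elements in the longest chain: 10


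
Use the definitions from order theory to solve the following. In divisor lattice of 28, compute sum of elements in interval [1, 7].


Interval [1,7] in divisors of 28: [1, 7]
Sum = 8


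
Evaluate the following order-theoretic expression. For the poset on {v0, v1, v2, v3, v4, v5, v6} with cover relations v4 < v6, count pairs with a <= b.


The order relation is {(a,b) : a <= b}, reflexive so it includes (a,a).
Examples: (v0,v0), (v1,v1), (v2,v2), (v3,v3), (v4,v4), ...
Total ordered pairs: 8


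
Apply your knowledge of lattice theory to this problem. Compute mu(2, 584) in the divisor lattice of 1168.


In a divisor lattice, mu(a,b) = mu(b/a) where mu is the classical Mobius function.
b/a = 584/2 = 292
Prime factorization of 292: primes [2, 73]
292 is not squarefree, so mu(292) = 0


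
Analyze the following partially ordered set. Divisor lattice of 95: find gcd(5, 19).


In a divisor lattice, meet = gcd (greatest common divisor).
By Euclidean algorithm or factoring: gcd(5,19) = 1


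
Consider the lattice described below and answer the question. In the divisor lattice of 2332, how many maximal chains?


A maximal chain goes from the minimum element to a maximal element via cover relations.
Counting all min-to-max paths in the cover graph.
Total maximal chains: 12


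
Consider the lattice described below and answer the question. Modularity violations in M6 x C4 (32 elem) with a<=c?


Modular law: if a <= c then a v (b ^ c) = (a v b) ^ c.
Check all triples (a,b,c) with a <= c among 32 elements.
This lattice is modular (diamonds M_m and their chain-products are modular).
Total violating triples: 0


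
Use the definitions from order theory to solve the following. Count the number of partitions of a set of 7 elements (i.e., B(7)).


B(n) = number of set partitions of an n-element set.
B(n) satisfies the recurrence: B(n+1) = sum_k C(n,k)*B(k).
B(7) = 877


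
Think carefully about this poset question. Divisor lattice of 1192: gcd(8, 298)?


Meet=gcd.
gcd(8,298)=2


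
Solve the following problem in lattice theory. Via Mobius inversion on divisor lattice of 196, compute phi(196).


phi(n) = n * prod_{p|n} (1 - 1/p).
Prime divisors of 196: [2, 7]
phi(196) = 196 * (1 - 1/2) * (1 - 1/7)
phi(196) = 84


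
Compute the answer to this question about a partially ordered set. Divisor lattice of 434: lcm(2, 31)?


Join=lcm.
gcd(2,31)=1
lcm=62


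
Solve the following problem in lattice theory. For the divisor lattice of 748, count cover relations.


A cover relation a -< b holds when a < b with no c strictly between.
Cover relations:
  1 -< 2
  1 -< 11
  1 -< 17
  2 -< 4
  2 -< 22
  2 -< 34
  4 -< 44
  4 -< 68
  ...12 more
Total: 20


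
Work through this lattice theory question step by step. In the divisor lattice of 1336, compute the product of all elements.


Divisors of 1336: [1, 2, 4, 8, 167, 334, 668, 1336]
Product = n^(d(n)/2) = 1336^(8/2)
Product = 3185853730816


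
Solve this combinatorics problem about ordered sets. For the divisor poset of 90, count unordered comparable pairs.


A comparable pair {a,b} has a < b or b < a in the order.
Count unordered pairs where one element is strictly below the other.
Examples: {1,2}, {1,3}, {1,5}, {1,6}, ...
Total comparable pairs: 42


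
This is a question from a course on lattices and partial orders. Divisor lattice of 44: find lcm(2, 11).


In a divisor lattice, join = lcm (least common multiple).
gcd(2,11) = 1
lcm(2,11) = 2*11/gcd = 22/1 = 22


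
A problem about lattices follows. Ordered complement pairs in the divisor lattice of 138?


Complement pair (a,b): a meet b = bottom, a join b = top.
Here: gcd(a,b)=1 and lcm(a,b)=138, i.e. a*b=138 with a,b coprime.
Pairs found: (1,138), (2,69), (3,46), (6,23), ... (4 more)
Total ordered pairs: 8


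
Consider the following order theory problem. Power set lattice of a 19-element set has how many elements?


Power set = 2^n.
2^19 = 524288


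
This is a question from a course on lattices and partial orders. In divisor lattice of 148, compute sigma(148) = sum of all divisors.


sigma(n) = sum of divisors.
Divisors of 148: [1, 2, 4, 37, 74, 148]
Sum = 266


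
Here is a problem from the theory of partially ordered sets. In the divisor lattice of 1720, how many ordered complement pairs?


Complement pair (a,b): a meet b = bottom, a join b = top.
Here: gcd(a,b)=1 and lcm(a,b)=1720, i.e. a*b=1720 with a,b coprime.
Pairs found: (1,1720), (5,344), (8,215), (40,43), ... (4 more)
Total ordered pairs: 8


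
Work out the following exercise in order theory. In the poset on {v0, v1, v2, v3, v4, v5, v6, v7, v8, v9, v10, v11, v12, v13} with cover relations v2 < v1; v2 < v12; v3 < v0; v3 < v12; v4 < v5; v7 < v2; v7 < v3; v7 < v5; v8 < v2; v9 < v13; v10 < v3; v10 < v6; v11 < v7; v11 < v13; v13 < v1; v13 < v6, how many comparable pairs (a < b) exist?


A comparable pair {a,b} has a < b or b < a in the order.
Count unordered pairs where one element is strictly below the other.
Examples: {v0,v3}, {v0,v7}, {v0,v10}, {v0,v11}, ...
Total comparable pairs: 32


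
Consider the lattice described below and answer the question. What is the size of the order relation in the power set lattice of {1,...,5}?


The order relation is {(a,b) : a <= b}, reflexive so it includes (a,a).
Examples: ({},{}), ({},{1,2}), ({},{1,2,3}), ({},{1,2,3,4}), ({},{1,2,3,4,5}), ...
Total ordered pairs: 243


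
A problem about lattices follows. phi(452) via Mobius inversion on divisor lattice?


phi(n) = n * prod_{p|n} (1 - 1/p).
Prime divisors of 452: [2, 113]
phi(452) = 452 * (1 - 1/2) * (1 - 1/113)
phi(452) = 224


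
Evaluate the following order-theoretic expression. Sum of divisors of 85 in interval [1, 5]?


Interval [1,5] in divisors of 85: [1, 5]
Sum = 6


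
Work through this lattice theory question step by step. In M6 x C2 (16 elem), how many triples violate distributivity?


Distributive law: a ^ (b v c) = (a ^ b) v (a ^ c).
Check all 16^3 = 4096 ordered triples (a,b,c).
  e.g. a=(a1,0), b=(a2,0), c=(a3,0): lhs=(a1,0) != rhs=(0,0)
  e.g. a=(a1,0), b=(a2,0), c=(a3,1): lhs=(a1,0) != rhs=(0,0)
Total violating triples: 960


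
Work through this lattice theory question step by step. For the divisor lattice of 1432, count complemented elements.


An element a is complemented if some b has a meet b = bottom, a join b = top.
a is complemented iff gcd(a, n/a)=1, i.e. a is a unitary divisor of 1432.
Complemented elements: 1, 8, 179, 1432
Count: 4


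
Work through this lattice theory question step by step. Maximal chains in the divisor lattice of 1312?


A maximal chain goes from the minimum element to a maximal element via cover relations.
Counting all min-to-max paths in the cover graph.
Total maximal chains: 6


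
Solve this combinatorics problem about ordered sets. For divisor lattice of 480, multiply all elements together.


Divisors of 480: [1, 2, 3, 4, 5, 6, 8, 10, 12, 15, 16, 20, 24, 30, 32, 40, 48, 60, 80, 96, 120, 160, 240, 480]
Product = n^(d(n)/2) = 480^(24/2)
Product = 149587343098087735296000000000000


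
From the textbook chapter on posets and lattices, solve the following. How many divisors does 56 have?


Divisors of 56: [1, 2, 4, 7, 8, 14, 28, 56]
Count: 8


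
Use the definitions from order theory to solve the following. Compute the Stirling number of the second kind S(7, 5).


S(n,k) = k*S(n-1,k) + S(n-1,k-1).
S(6,5) = 15, S(6,4) = 65
S(7,5) = 5*15 + 65 = 75 + 65
S(7,5) = 140


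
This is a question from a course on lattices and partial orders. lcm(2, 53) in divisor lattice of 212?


Join=lcm.
gcd(2,53)=1
lcm=106


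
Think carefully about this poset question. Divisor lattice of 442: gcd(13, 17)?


Meet=gcd.
gcd(13,17)=1


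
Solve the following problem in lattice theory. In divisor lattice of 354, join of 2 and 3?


In a divisor lattice, join = lcm (least common multiple).
gcd(2,3) = 1
lcm(2,3) = 2*3/gcd = 6/1 = 6


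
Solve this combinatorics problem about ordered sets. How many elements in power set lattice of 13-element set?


Power set = 2^n.
2^13 = 8192


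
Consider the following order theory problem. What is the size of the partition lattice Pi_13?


B(n) = number of set partitions of an n-element set.
B(n) satisfies the recurrence: B(n+1) = sum_k C(n,k)*B(k).
B(13) = 27644437


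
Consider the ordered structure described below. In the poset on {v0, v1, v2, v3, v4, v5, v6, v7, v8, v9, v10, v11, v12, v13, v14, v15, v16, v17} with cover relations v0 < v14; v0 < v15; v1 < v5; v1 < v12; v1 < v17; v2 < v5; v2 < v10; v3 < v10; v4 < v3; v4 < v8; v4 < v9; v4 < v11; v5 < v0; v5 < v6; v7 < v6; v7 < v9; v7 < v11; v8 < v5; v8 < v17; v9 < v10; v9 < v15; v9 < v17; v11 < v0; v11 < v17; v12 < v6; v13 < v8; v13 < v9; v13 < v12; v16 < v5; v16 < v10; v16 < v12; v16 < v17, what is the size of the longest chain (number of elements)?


A chain is a totally ordered subset; we count the number of elements in a maximum chain.
Compute, for each element x, the size of the longest chain ending at x:
  v1: 1
  v2: 1
  v4: 1
  v7: 1
  v13: 1
  v16: 1
  ...
A maximum chain: v4 < v8 < v5 < v0 < v14
Number of elements in the longest chain: 5


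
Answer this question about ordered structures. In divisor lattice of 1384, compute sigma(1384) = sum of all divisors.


sigma(n) = sum of divisors.
Divisors of 1384: [1, 2, 4, 8, 173, 346, 692, 1384]
Sum = 2610


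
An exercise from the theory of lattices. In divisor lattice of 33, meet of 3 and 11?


In a divisor lattice, meet = gcd (greatest common divisor).
By Euclidean algorithm or factoring: gcd(3,11) = 1


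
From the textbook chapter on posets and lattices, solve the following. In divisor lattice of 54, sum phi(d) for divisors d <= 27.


Divisors of 54 up to 27: [1, 2, 3, 6, 9, 18, 27]
phi values: [1, 1, 2, 2, 6, 6, 18]
Sum = 36


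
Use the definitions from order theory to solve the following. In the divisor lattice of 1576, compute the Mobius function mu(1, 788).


In a divisor lattice, mu(a,b) = mu(b/a) where mu is the classical Mobius function.
b/a = 788/1 = 788
Prime factorization of 788: primes [2, 197]
788 is not squarefree, so mu(788) = 0


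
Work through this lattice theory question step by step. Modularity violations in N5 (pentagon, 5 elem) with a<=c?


Modular law: if a <= c then a v (b ^ c) = (a v b) ^ c.
Check all triples (a,b,c) with a <= c among 5 elements.
  e.g. a=a, b=c, c=b: lhs=a != rhs=b
Total violating triples: 1


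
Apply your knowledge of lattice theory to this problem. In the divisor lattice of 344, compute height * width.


Height = length of longest chain minus 1; width = size of largest antichain.
A maximum chain: 1 | 43 | 86 | 172 | 344  (height 4).
A maximum antichain: {2, 43}  (width 2).
Product = 4 * 2 = 8


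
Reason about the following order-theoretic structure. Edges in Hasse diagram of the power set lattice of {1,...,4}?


A cover relation a -< b holds when a < b with no c strictly between.
Cover relations:
  {} -< {1}
  {} -< {2}
  {} -< {3}
  {} -< {4}
  {1} -< {1,2}
  {1} -< {1,3}
  {1} -< {1,4}
  {2} -< {1,2}
  ...24 more
Total: 32


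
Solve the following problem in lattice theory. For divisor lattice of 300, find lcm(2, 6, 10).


In a divisor lattice, join = lcm (least common multiple).
Compute lcm iteratively: start with first element, then lcm(current, next).
Elements: [2, 6, 10]
lcm(2,6) = 6
lcm(6,10) = 30
Final lcm = 30


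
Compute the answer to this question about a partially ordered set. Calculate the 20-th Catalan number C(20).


C(n) = C(2n, n) / (n+1).
C(40, 20) = 137846528820
C(20) = 137846528820 / 21 = 6564120420


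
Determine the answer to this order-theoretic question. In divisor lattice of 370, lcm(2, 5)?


Join=lcm.
gcd(2,5)=1
lcm=10


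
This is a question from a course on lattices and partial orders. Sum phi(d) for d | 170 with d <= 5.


Divisors of 170 up to 5: [1, 2, 5]
phi values: [1, 1, 4]
Sum = 6


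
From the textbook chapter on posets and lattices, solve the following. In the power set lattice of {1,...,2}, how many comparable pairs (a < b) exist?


A comparable pair {a,b} has a < b or b < a in the order.
Count unordered pairs where one element is strictly below the other.
Examples: {{},{1}}, {{},{2}}, {{},{1,2}}, {{1},{1,2}}, ...
Total comparable pairs: 5


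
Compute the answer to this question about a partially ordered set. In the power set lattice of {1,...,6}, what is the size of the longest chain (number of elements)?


A chain is a totally ordered subset; we count the number of elements in a maximum chain.
Compute, for each element x, the size of the longest chain ending at x:
  {}: 1
  {1}: 2
  {2}: 2
  {3}: 2
  {4}: 2
  {5}: 2
  ...
A maximum chain: {} < {1} < {1,2} < {1,2,3} < {1,2,3,4} < {1,2,3,4,5} < {1,2,3,4,5,6}
Number of elements in the longest chain: 7


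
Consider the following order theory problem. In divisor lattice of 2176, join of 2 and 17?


In a divisor lattice, join = lcm (least common multiple).
gcd(2,17) = 1
lcm(2,17) = 2*17/gcd = 34/1 = 34


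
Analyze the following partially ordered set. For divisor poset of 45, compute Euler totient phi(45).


phi(n) = n * prod_{p|n} (1 - 1/p).
Prime divisors of 45: [3, 5]
phi(45) = 45 * (1 - 1/3) * (1 - 1/5)
phi(45) = 24


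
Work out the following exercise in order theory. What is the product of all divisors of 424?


Divisors of 424: [1, 2, 4, 8, 53, 106, 212, 424]
Product = n^(d(n)/2) = 424^(8/2)
Product = 32319410176


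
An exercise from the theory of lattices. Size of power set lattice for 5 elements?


Power set = 2^n.
2^5 = 32


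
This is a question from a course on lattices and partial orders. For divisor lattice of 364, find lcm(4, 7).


In a divisor lattice, join = lcm (least common multiple).
Compute lcm iteratively: start with first element, then lcm(current, next).
Elements: [4, 7]
lcm(4,7) = 28
Final lcm = 28


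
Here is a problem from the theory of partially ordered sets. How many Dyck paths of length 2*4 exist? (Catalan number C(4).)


C(n) = C(2n, n) / (n+1).
C(8, 4) = 70
C(4) = 70 / 5 = 14


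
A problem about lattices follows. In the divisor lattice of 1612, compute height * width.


Height = length of longest chain minus 1; width = size of largest antichain.
A maximum chain: 1 | 31 | 403 | 806 | 1612  (height 4).
A maximum antichain: {4, 26, 62, 403}  (width 4).
Product = 4 * 4 = 16


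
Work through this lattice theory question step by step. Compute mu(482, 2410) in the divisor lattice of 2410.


In a divisor lattice, mu(a,b) = mu(b/a) where mu is the classical Mobius function.
b/a = 2410/482 = 5
Prime factorization of 5: primes [5]
5 is squarefree with 1 prime factor(s), so mu(5) = (-1)^1 = -1


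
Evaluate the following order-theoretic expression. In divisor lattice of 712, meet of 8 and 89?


In a divisor lattice, meet = gcd (greatest common divisor).
By Euclidean algorithm or factoring: gcd(8,89) = 1


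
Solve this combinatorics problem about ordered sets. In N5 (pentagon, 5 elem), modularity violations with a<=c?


Modular law: if a <= c then a v (b ^ c) = (a v b) ^ c.
Check all triples (a,b,c) with a <= c among 5 elements.
  e.g. a=a, b=c, c=b: lhs=a != rhs=b
Total violating triples: 1


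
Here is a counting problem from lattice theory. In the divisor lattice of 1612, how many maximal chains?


A maximal chain goes from the minimum element to a maximal element via cover relations.
Counting all min-to-max paths in the cover graph.
Total maximal chains: 12


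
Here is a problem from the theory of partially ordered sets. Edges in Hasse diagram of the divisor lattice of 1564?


A cover relation a -< b holds when a < b with no c strictly between.
Cover relations:
  1 -< 2
  1 -< 17
  1 -< 23
  2 -< 4
  2 -< 34
  2 -< 46
  4 -< 68
  4 -< 92
  ...12 more
Total: 20


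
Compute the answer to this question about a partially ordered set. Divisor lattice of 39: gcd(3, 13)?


Meet=gcd.
gcd(3,13)=1


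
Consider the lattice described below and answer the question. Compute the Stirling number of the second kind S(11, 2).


S(n,k) = k*S(n-1,k) + S(n-1,k-1).
S(10,2) = 511, S(10,1) = 1
S(11,2) = 2*511 + 1 = 1022 + 1
S(11,2) = 1023


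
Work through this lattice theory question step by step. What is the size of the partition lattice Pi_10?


B(n) = number of set partitions of an n-element set.
B(n) satisfies the recurrence: B(n+1) = sum_k C(n,k)*B(k).
B(10) = 115975


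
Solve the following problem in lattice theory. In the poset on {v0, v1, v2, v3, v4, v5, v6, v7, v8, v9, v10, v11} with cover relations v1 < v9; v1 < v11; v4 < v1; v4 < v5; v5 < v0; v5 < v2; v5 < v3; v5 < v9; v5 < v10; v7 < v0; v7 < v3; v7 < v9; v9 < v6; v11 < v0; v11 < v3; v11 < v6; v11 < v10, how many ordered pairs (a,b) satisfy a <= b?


The order relation is {(a,b) : a <= b}, reflexive so it includes (a,a).
Examples: (v0,v0), (v1,v0), (v1,v1), (v1,v10), (v1,v11), ...
Total ordered pairs: 42


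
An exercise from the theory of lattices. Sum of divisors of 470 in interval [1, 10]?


Interval [1,10] in divisors of 470: [1, 2, 5, 10]
Sum = 18


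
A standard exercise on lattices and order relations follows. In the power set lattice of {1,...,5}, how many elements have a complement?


An element a is complemented if some b has a meet b = bottom, a join b = top.
every subset A has complement S\A, so all elements are complemented.
Complemented elements: {}, {1}, {2}, {3}, {4}, {5}, ... (26 more)
Count: 32


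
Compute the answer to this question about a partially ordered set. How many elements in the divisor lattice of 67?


Divisors of 67: [1, 67]
Count: 2


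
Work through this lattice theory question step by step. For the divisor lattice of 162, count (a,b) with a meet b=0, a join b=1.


Complement pair (a,b): a meet b = bottom, a join b = top.
Here: gcd(a,b)=1 and lcm(a,b)=162, i.e. a*b=162 with a,b coprime.
Pairs found: (1,162), (2,81), (81,2), (162,1)
Total ordered pairs: 4


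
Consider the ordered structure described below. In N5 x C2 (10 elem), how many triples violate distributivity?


Distributive law: a ^ (b v c) = (a ^ b) v (a ^ c).
Check all 10^3 = 1000 ordered triples (a,b,c).
  e.g. a=(b,0), b=(a,0), c=(c,0): lhs=(b,0) != rhs=(a,0)
  e.g. a=(b,0), b=(a,0), c=(c,1): lhs=(b,0) != rhs=(a,0)
Total violating triples: 16


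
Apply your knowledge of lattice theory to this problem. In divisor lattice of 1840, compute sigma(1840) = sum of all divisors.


sigma(n) = sum of divisors.
Divisors of 1840: [1, 2, 4, 5, 8, 10, 16, 20, 23, 40, 46, 80, 92, 115, 184, 230, 368, 460, 920, 1840]
Sum = 4464


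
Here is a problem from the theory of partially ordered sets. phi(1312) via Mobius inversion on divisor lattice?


phi(n) = n * prod_{p|n} (1 - 1/p).
Prime divisors of 1312: [2, 41]
phi(1312) = 1312 * (1 - 1/2) * (1 - 1/41)
phi(1312) = 640


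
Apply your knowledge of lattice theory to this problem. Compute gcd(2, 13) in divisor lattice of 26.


In a divisor lattice, meet = gcd (greatest common divisor).
By Euclidean algorithm or factoring: gcd(2,13) = 1


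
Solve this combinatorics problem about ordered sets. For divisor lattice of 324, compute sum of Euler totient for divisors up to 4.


Divisors of 324 up to 4: [1, 2, 3, 4]
phi values: [1, 1, 2, 2]
Sum = 6


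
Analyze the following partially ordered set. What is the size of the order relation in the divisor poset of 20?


The order relation is {(a,b) : a <= b}, reflexive so it includes (a,a).
Examples: (1,1), (1,10), (1,2), (1,20), (1,4), ...
Total ordered pairs: 18


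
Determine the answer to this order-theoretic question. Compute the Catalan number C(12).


C(n) = C(2n, n) / (n+1).
C(24, 12) = 2704156
C(12) = 2704156 / 13 = 208012


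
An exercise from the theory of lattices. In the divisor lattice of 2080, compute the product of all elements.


Divisors of 2080: [1, 2, 4, 5, 8, 10, 13, 16, 20, 26, 32, 40, 52, 65, 80, 104, 130, 160, 208, 260, 416, 520, 1040, 2080]
Product = n^(d(n)/2) = 2080^(24/2)
Product = 6557827967253220516257857536000000000000


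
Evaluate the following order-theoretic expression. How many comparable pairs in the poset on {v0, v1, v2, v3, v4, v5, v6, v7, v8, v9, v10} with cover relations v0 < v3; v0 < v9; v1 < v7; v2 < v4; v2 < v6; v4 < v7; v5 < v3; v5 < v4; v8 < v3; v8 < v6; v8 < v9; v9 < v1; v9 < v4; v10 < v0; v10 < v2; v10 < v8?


A comparable pair {a,b} has a < b or b < a in the order.
Count unordered pairs where one element is strictly below the other.
Examples: {v0,v1}, {v0,v3}, {v0,v4}, {v0,v7}, ...
Total comparable pairs: 31


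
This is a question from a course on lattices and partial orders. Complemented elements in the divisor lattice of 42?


An element a is complemented if some b has a meet b = bottom, a join b = top.
a is complemented iff gcd(a, n/a)=1, i.e. a is a unitary divisor of 42.
Complemented elements: 1, 2, 3, 6, 7, 14, ... (2 more)
Count: 8


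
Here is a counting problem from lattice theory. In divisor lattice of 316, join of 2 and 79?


In a divisor lattice, join = lcm (least common multiple).
gcd(2,79) = 1
lcm(2,79) = 2*79/gcd = 158/1 = 158


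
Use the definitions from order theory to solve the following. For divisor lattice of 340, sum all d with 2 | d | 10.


Interval [2,10] in divisors of 340: [2, 10]
Sum = 12


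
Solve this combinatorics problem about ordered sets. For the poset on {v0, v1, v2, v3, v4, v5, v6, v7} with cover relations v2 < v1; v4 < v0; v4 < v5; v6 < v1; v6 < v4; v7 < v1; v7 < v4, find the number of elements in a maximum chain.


A chain is a totally ordered subset; we count the number of elements in a maximum chain.
Compute, for each element x, the size of the longest chain ending at x:
  v2: 1
  v3: 1
  v6: 1
  v7: 1
  v4: 2
  v0: 3
  ...
A maximum chain: v6 < v4 < v0
Number of elements in the longest chain: 3


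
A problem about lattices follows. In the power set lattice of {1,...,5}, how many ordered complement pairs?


Complement pair (a,b): a meet b = bottom, a join b = top.
Here: A intersect B = {} and A union B = {1,...,5}.
Pairs found: ({},{1,2,3,4,5}), ({1},{2,3,4,5}), ({2},{1,3,4,5}), ({3},{1,2,4,5}), ... (28 more)
Total ordered pairs: 32


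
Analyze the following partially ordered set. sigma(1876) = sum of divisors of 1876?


sigma(n) = sum of divisors.
Divisors of 1876: [1, 2, 4, 7, 14, 28, 67, 134, 268, 469, 938, 1876]
Sum = 3808


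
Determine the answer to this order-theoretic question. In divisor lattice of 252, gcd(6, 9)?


Meet=gcd.
gcd(6,9)=3


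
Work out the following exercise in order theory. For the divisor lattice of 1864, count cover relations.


A cover relation a -< b holds when a < b with no c strictly between.
Cover relations:
  1 -< 2
  1 -< 233
  2 -< 4
  2 -< 466
  4 -< 8
  4 -< 932
  8 -< 1864
  233 -< 466
  ...2 more
Total: 10


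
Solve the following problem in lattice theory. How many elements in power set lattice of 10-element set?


Power set = 2^n.
2^10 = 1024


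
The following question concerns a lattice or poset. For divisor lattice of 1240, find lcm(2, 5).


In a divisor lattice, join = lcm (least common multiple).
Compute lcm iteratively: start with first element, then lcm(current, next).
Elements: [2, 5]
lcm(2,5) = 10
Final lcm = 10


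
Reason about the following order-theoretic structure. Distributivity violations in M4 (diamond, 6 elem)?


Distributive law: a ^ (b v c) = (a ^ b) v (a ^ c).
Check all 6^3 = 216 ordered triples (a,b,c).
  e.g. a=a1, b=a2, c=a3: lhs=a1 != rhs=0
  e.g. a=a1, b=a2, c=a4: lhs=a1 != rhs=0
Total violating triples: 24
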